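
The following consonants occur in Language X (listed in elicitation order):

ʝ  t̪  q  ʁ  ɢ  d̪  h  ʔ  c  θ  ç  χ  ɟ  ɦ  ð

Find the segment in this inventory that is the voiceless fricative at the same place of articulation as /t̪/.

/θ/

/t̪/ is a voiceless dental stop.
The voiceless fricative at the same place is a voiceless dental fricative — in this inventory, /θ/.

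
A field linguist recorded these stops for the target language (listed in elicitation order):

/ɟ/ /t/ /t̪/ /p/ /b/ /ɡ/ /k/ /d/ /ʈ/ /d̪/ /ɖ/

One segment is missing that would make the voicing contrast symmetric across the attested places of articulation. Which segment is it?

place of articulation  voiceless  voiced  
bilabial          p         b       
dental            t̪        d̪      
alveolar          t         d       
retroflex         ʈ         ɖ       
palatal           —         ɟ       
velar             k         ɡ       
The palatal row has no voiceless member, so the gap is the voiceless palatal stop /c/.

/c/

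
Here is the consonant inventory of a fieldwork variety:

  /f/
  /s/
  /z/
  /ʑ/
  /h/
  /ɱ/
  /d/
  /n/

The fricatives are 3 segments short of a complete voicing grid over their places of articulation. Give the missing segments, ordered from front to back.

/v/, /ɕ/, /ɦ/

labiodental: voiceless /f/, voiced —.
alveolar: voiceless /s/, voiced /z/.
alveolo-palatal: voiceless —, voiced /ʑ/.
glottal: voiceless /h/, voiced —.
Gaps, from front to back: labiodental lacks voiced (/v/); alveolo-palatal lacks voiceless (/ɕ/); glottal lacks voiced (/ɦ/).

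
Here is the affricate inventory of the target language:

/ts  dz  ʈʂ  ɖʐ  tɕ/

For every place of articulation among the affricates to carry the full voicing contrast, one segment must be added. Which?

/dʑ/

place of articulation  voiceless  voiced  
alveolar          ts        dz      
retroflex         ʈʂ        ɖʐ      
alveolo-palatal   tɕ        —       
The alveolo-palatal row has no voiced member, so the gap is the voiced alveolo-palatal affricate /dʑ/.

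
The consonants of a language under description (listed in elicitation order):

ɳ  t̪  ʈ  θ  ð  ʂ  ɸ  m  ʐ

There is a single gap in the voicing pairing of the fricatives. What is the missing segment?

/β/

bilabial: voiceless /ɸ/, voiced —.
dental: voiceless /θ/, voiced /ð/.
retroflex: voiceless /ʂ/, voiced /ʐ/.
The bilabial row has no voiced member, so the gap is the voiced bilabial fricative /β/.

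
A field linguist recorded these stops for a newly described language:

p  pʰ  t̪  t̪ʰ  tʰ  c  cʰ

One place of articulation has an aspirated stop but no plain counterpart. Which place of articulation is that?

Plain: /p/ (bilabial), /t̪/ (dental), /c/ (palatal).
Aspirated: /pʰ/ (bilabial), /t̪ʰ/ (dental), /tʰ/ (alveolar), /cʰ/ (palatal).
Every place of articulation has a plain member except alveolar, where /t/ would be expected.

alveolar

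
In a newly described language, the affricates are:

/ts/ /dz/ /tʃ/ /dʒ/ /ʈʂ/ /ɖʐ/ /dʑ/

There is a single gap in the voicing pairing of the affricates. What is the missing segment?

/tɕ/

place of articulation  voiceless  voiced  
alveolar          ts        dz      
postalveolar      tʃ        dʒ      
retroflex         ʈʂ        ɖʐ      
alveolo-palatal   —         dʑ      
The alveolo-palatal row has no voiceless member, so the gap is the voiceless alveolo-palatal affricate /tɕ/.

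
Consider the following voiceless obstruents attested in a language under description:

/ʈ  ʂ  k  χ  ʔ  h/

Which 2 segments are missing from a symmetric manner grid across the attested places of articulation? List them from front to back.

/x/, /q/

place of articulation  stop      fricative
retroflex         ʈ         ʂ       
velar             k         —       
uvular            —         χ       
glottal           ʔ         h       
Gaps, from front to back: velar lacks fricative (/x/); uvular lacks stop (/q/).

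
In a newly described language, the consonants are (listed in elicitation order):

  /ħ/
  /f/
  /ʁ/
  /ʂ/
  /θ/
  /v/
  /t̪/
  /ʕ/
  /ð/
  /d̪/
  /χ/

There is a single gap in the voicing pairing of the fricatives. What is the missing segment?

/ʐ/

labiodental: voiceless /f/, voiced /v/.
dental: voiceless /θ/, voiced /ð/.
retroflex: voiceless /ʂ/, voiced —.
uvular: voiceless /χ/, voiced /ʁ/.
pharyngeal: voiceless /ħ/, voiced /ʕ/.
The retroflex row has no voiced member, so the gap is the voiced retroflex fricative /ʐ/.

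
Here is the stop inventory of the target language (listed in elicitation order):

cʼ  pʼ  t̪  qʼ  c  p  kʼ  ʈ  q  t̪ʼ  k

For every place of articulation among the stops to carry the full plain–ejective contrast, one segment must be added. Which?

bilabial: plain /p/, ejective /pʼ/.
dental: plain /t̪/, ejective /t̪ʼ/.
retroflex: plain /ʈ/, ejective —.
palatal: plain /c/, ejective /cʼ/.
velar: plain /k/, ejective /kʼ/.
uvular: plain /q/, ejective /qʼ/.
The retroflex row has no ejective member, so the gap is the ejective retroflex stop /ʈʼ/.

/ʈʼ/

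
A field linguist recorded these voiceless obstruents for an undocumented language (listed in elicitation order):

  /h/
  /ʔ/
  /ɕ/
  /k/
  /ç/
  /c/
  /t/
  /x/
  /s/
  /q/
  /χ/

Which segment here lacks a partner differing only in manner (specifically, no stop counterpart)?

Alveolar: /t/ ~ /s/
Palatal: /c/ ~ /ç/
Velar: /k/ ~ /x/
Uvular: /q/ ~ /χ/
Glottal: /ʔ/ ~ /h/
Alveolo-palatal: only /ɕ/ (fricative); no stop partner.
So /ɕ/ is the unpaired segment.

/ɕ/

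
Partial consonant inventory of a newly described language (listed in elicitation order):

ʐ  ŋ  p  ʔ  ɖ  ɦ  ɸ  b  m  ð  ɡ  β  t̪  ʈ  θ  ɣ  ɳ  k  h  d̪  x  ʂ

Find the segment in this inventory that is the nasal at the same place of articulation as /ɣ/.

/ŋ/

/ɣ/ is a voiced velar fricative.
The nasal at the same place is a velar nasal — in this inventory, /ŋ/.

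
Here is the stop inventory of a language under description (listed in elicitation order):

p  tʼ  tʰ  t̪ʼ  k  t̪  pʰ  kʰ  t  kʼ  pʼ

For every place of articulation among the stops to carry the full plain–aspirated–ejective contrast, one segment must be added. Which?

/t̪ʰ/

Plain: /p/ (bilabial), /t̪/ (dental), /t/ (alveolar), /k/ (velar).
Aspirated: /pʰ/ (bilabial), /tʰ/ (alveolar), /kʰ/ (velar).
Ejective: /pʼ/ (bilabial), /t̪ʼ/ (dental), /tʼ/ (alveolar), /kʼ/ (velar).
The dental row has no aspirated member, so the gap is the aspirated dental stop /t̪ʰ/.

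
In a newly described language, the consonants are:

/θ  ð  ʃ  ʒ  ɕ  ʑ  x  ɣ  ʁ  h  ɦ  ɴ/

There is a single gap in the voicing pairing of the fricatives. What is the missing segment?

/χ/

place of articulation  voiceless  voiced  
dental            θ         ð       
postalveolar      ʃ         ʒ       
alveolo-palatal   ɕ         ʑ       
velar             x         ɣ       
uvular            —         ʁ       
glottal           h         ɦ       
The uvular row has no voiceless member, so the gap is the voiceless uvular fricative /χ/.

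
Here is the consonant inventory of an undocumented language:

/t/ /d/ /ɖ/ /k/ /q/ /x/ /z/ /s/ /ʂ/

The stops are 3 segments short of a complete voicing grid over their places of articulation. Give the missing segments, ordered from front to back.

/ʈ/, /ɡ/, /ɢ/

place of articulation  voiceless  voiced  
alveolar          t         d       
retroflex         —         ɖ       
velar             k         —       
uvular            q         —       
Gaps, from front to back: retroflex lacks voiceless (/ʈ/); velar lacks voiced (/ɡ/); uvular lacks voiced (/ɢ/).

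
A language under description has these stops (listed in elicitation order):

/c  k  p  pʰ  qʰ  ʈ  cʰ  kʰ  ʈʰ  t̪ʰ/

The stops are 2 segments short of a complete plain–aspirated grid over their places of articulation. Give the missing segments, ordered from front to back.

Plain: /p/ (bilabial), /ʈ/ (retroflex), /c/ (palatal), /k/ (velar).
Aspirated: /pʰ/ (bilabial), /t̪ʰ/ (dental), /ʈʰ/ (retroflex), /cʰ/ (palatal), /kʰ/ (velar), /qʰ/ (uvular).
Gaps, from front to back: dental lacks plain (/t̪/); uvular lacks plain (/q/).

/t̪/, /q/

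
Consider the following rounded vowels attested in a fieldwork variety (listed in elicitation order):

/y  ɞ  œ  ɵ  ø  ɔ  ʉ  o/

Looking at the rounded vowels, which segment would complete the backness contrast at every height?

high: front /y/, central /ʉ/, back —.
high-mid: front /ø/, central /ɵ/, back /o/.
low-mid: front /œ/, central /ɞ/, back /ɔ/.
The high row has no back member, so the gap is the high back rounded vowel /u/.

/u/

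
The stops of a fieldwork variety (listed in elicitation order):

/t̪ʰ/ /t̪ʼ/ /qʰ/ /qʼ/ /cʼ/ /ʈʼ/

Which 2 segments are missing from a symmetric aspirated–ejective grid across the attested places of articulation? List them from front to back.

dental: aspirated /t̪ʰ/, ejective /t̪ʼ/.
retroflex: aspirated —, ejective /ʈʼ/.
palatal: aspirated —, ejective /cʼ/.
uvular: aspirated /qʰ/, ejective /qʼ/.
Gaps, from front to back: retroflex lacks aspirated (/ʈʰ/); palatal lacks aspirated (/cʰ/).

/ʈʰ/, /cʰ/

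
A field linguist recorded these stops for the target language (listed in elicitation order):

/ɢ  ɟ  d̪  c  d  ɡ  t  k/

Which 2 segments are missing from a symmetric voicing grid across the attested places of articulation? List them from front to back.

dental: voiceless —, voiced /d̪/.
alveolar: voiceless /t/, voiced /d/.
palatal: voiceless /c/, voiced /ɟ/.
velar: voiceless /k/, voiced /ɡ/.
uvular: voiceless —, voiced /ɢ/.
Gaps, from front to back: dental lacks voiceless (/t̪/); uvular lacks voiceless (/q/).

/t̪/, /q/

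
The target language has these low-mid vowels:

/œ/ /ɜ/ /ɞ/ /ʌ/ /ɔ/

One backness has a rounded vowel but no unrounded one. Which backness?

front: unrounded —, rounded /œ/.
central: unrounded /ɜ/, rounded /ɞ/.
back: unrounded /ʌ/, rounded /ɔ/.
Every backness has an unrounded member except front, where /ɛ/ would be expected.

front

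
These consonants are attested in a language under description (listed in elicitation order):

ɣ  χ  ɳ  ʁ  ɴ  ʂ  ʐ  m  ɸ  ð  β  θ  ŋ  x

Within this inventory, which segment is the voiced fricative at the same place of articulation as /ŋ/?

/ɣ/

/ŋ/ is a velar nasal.
The voiced fricative at the same place is a voiced velar fricative — in this inventory, /ɣ/.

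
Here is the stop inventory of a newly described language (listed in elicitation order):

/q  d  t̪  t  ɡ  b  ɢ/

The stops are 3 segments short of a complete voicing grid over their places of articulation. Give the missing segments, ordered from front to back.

/p/, /d̪/, /k/

bilabial: voiceless —, voiced /b/.
dental: voiceless /t̪/, voiced —.
alveolar: voiceless /t/, voiced /d/.
velar: voiceless —, voiced /ɡ/.
uvular: voiceless /q/, voiced /ɢ/.
Gaps, from front to back: bilabial lacks voiceless (/p/); dental lacks voiced (/d̪/); velar lacks voiceless (/k/).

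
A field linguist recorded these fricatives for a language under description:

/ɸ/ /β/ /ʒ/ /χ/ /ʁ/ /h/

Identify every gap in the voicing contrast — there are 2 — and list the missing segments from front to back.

place of articulation  voiceless  voiced  
bilabial          ɸ         β       
postalveolar      —         ʒ       
uvular            χ         ʁ       
glottal           h         —       
Gaps, from front to back: postalveolar lacks voiceless (/ʃ/); glottal lacks voiced (/ɦ/).

/ʃ/, /ɦ/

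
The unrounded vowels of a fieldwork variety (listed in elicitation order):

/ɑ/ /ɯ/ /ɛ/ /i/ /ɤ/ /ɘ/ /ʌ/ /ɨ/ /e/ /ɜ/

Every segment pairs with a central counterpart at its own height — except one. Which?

High: /i/ ~ /ɨ/ ~ /ɯ/
High-mid: /e/ ~ /ɘ/ ~ /ɤ/
Low-mid: /ɛ/ ~ /ɜ/ ~ /ʌ/
Low: only /ɑ/ (back); no central partner.
So /ɑ/ is the unpaired segment.

/ɑ/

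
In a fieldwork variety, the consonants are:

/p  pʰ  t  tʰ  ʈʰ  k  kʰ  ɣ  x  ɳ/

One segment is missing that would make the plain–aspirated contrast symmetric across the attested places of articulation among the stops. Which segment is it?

bilabial: plain /p/, aspirated /pʰ/.
alveolar: plain /t/, aspirated /tʰ/.
retroflex: plain —, aspirated /ʈʰ/.
velar: plain /k/, aspirated /kʰ/.
The retroflex row has no plain member, so the gap is the plain retroflex stop /ʈ/.

/ʈ/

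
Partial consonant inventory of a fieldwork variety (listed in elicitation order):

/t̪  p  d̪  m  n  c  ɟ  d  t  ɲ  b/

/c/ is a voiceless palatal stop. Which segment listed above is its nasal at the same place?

The nasal at the same place is a palatal nasal — in this inventory, /ɲ/.

/ɲ/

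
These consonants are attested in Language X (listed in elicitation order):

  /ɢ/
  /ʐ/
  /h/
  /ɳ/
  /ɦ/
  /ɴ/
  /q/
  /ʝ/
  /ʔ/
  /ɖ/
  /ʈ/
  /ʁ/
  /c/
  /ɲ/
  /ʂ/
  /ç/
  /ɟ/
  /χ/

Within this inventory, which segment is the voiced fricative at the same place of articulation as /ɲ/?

/ʝ/

/ɲ/ is a palatal nasal.
The voiced fricative at the same place is a voiced palatal fricative — in this inventory, /ʝ/.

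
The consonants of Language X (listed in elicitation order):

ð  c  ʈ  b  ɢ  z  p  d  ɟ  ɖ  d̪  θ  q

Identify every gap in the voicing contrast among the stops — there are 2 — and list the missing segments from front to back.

/t̪/, /t/

bilabial: voiceless /p/, voiced /b/.
dental: voiceless —, voiced /d̪/.
alveolar: voiceless —, voiced /d/.
retroflex: voiceless /ʈ/, voiced /ɖ/.
palatal: voiceless /c/, voiced /ɟ/.
uvular: voiceless /q/, voiced /ɢ/.
Gaps, from front to back: dental lacks voiceless (/t̪/); alveolar lacks voiceless (/t/).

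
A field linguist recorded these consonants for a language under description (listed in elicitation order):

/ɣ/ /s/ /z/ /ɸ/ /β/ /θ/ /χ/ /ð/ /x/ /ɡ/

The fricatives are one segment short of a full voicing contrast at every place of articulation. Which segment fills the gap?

/ʁ/

Voiceless: /ɸ/ (bilabial), /θ/ (dental), /s/ (alveolar), /x/ (velar), /χ/ (uvular).
Voiced: /β/ (bilabial), /ð/ (dental), /z/ (alveolar), /ɣ/ (velar).
The uvular row has no voiced member, so the gap is the voiced uvular fricative /ʁ/.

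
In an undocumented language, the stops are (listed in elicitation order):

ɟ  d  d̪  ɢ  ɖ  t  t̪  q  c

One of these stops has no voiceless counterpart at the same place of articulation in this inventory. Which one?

/ɖ/

Dental: /t̪/ ~ /d̪/
Alveolar: /t/ ~ /d/
Palatal: /c/ ~ /ɟ/
Uvular: /q/ ~ /ɢ/
Retroflex: only /ɖ/ (voiced); no voiceless partner.
So /ɖ/ is the unpaired segment.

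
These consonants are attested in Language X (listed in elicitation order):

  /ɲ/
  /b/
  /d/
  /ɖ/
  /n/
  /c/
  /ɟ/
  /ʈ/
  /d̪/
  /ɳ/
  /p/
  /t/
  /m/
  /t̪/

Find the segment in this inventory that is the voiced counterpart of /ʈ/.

/ɖ/

/ʈ/ is a voiceless retroflex stop.
The voiced counterpart is a voiced retroflex stop — in this inventory, /ɖ/.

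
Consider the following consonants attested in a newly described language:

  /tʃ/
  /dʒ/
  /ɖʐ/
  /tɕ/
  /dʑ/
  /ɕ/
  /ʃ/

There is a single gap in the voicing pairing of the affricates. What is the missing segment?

/ʈʂ/

postalveolar: voiceless /tʃ/, voiced /dʒ/.
retroflex: voiceless —, voiced /ɖʐ/.
alveolo-palatal: voiceless /tɕ/, voiced /dʑ/.
The retroflex row has no voiceless member, so the gap is the voiceless retroflex affricate /ʈʂ/.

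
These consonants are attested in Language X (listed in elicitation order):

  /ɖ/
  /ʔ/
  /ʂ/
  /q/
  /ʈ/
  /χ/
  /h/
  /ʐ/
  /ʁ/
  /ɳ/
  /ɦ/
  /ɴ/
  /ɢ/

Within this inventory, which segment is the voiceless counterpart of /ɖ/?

/ɖ/ is a voiced retroflex stop.
The voiceless counterpart is a voiceless retroflex stop — in this inventory, /ʈ/.

/ʈ/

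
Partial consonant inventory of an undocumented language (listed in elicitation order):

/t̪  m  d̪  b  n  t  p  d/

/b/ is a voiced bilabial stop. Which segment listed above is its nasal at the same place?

The nasal at the same place is a bilabial nasal — in this inventory, /m/.

/m/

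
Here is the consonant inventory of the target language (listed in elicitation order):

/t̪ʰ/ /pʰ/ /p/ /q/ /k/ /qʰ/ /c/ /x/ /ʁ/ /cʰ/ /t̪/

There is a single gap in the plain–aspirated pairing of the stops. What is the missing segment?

/kʰ/

place of articulation  plain     aspirated
bilabial          p         pʰ      
dental            t̪        t̪ʰ     
palatal           c         cʰ      
velar             k         —       
uvular            q         qʰ      
The velar row has no aspirated member, so the gap is the aspirated velar stop /kʰ/.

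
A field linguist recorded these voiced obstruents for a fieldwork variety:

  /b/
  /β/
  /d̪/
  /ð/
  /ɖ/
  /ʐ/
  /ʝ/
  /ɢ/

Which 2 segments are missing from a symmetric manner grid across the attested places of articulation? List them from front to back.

Stop: /b/ (bilabial), /d̪/ (dental), /ɖ/ (retroflex), /ɢ/ (uvular).
Fricative: /β/ (bilabial), /ð/ (dental), /ʐ/ (retroflex), /ʝ/ (palatal).
Gaps, from front to back: palatal lacks stop (/ɟ/); uvular lacks fricative (/ʁ/).

/ɟ/, /ʁ/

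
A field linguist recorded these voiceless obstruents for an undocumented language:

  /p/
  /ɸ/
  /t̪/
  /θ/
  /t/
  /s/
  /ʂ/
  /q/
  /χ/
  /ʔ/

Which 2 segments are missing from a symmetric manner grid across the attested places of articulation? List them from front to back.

/ʈ/, /h/

place of articulation  stop      fricative
bilabial          p         ɸ       
dental            t̪        θ       
alveolar          t         s       
retroflex         —         ʂ       
uvular            q         χ       
glottal           ʔ         —       
Gaps, from front to back: retroflex lacks stop (/ʈ/); glottal lacks fricative (/h/).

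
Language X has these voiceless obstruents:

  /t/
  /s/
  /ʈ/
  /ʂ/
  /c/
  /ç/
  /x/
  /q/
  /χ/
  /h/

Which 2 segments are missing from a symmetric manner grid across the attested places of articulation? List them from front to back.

/k/, /ʔ/

place of articulation  stop      fricative
alveolar          t         s       
retroflex         ʈ         ʂ       
palatal           c         ç       
velar             —         x       
uvular            q         χ       
glottal           —         h       
Gaps, from front to back: velar lacks stop (/k/); glottal lacks stop (/ʔ/).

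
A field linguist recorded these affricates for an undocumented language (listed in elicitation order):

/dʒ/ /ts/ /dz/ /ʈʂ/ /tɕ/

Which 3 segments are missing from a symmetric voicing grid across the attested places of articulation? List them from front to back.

Voiceless: /ts/ (alveolar), /ʈʂ/ (retroflex), /tɕ/ (alveolo-palatal).
Voiced: /dz/ (alveolar), /dʒ/ (postalveolar).
Gaps, from front to back: postalveolar lacks voiceless (/tʃ/); retroflex lacks voiced (/ɖʐ/); alveolo-palatal lacks voiced (/dʑ/).

/tʃ/, /ɖʐ/, /dʑ/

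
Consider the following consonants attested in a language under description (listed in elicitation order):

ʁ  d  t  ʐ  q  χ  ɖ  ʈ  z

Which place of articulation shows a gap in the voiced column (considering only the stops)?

alveolar: voiceless /t/, voiced /d/.
retroflex: voiceless /ʈ/, voiced /ɖ/.
uvular: voiceless /q/, voiced —.
Every place of articulation has a voiced member except uvular, where /ɢ/ would be expected.

uvular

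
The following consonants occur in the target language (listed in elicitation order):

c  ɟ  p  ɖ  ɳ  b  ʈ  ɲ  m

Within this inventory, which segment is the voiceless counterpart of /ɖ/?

/ʈ/

/ɖ/ is a voiced retroflex stop.
The voiceless counterpart is a voiceless retroflex stop — in this inventory, /ʈ/.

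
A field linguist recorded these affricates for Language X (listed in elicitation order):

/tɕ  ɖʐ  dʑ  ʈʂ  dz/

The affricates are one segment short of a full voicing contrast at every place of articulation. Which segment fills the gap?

Voiceless: /ʈʂ/ (retroflex), /tɕ/ (alveolo-palatal).
Voiced: /dz/ (alveolar), /ɖʐ/ (retroflex), /dʑ/ (alveolo-palatal).
The alveolar row has no voiceless member, so the gap is the voiceless alveolar affricate /ts/.

/ts/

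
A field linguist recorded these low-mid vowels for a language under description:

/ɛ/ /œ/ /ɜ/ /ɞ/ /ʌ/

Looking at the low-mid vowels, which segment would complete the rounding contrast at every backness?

front: unrounded /ɛ/, rounded /œ/.
central: unrounded /ɜ/, rounded /ɞ/.
back: unrounded /ʌ/, rounded —.
The back row has no rounded member, so the gap is the back rounded vowel /ɔ/.

/ɔ/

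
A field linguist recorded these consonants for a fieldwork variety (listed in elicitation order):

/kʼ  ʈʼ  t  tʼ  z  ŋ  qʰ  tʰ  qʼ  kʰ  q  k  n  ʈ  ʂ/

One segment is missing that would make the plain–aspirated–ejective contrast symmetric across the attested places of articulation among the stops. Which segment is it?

place of articulation  plain     aspirated  ejective
alveolar          t         tʰ        tʼ      
retroflex         ʈ         —         ʈʼ      
velar             k         kʰ        kʼ      
uvular            q         qʰ        qʼ      
The retroflex row has no aspirated member, so the gap is the aspirated retroflex stop /ʈʰ/.

/ʈʰ/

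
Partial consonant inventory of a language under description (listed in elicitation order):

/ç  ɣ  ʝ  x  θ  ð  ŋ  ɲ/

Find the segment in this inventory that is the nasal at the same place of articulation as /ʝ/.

/ʝ/ is a voiced palatal fricative.
The nasal at the same place is a palatal nasal — in this inventory, /ɲ/.

/ɲ/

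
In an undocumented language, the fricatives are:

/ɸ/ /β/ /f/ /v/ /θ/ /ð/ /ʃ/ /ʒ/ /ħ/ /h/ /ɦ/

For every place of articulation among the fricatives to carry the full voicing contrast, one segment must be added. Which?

Voiceless: /ɸ/ (bilabial), /f/ (labiodental), /θ/ (dental), /ʃ/ (postalveolar), /ħ/ (pharyngeal), /h/ (glottal).
Voiced: /β/ (bilabial), /v/ (labiodental), /ð/ (dental), /ʒ/ (postalveolar), /ɦ/ (glottal).
The pharyngeal row has no voiced member, so the gap is the voiced pharyngeal fricative /ʕ/.

/ʕ/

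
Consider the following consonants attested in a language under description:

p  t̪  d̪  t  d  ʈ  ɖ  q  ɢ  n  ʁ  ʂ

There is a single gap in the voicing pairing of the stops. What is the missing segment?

Voiceless: /p/ (bilabial), /t̪/ (dental), /t/ (alveolar), /ʈ/ (retroflex), /q/ (uvular).
Voiced: /d̪/ (dental), /d/ (alveolar), /ɖ/ (retroflex), /ɢ/ (uvular).
The bilabial row has no voiced member, so the gap is the voiced bilabial stop /b/.

/b/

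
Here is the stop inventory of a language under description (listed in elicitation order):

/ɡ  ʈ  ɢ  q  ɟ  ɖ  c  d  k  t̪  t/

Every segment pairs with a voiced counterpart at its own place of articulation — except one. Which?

Alveolar: /t/ ~ /d/
Retroflex: /ʈ/ ~ /ɖ/
Palatal: /c/ ~ /ɟ/
Velar: /k/ ~ /ɡ/
Uvular: /q/ ~ /ɢ/
Dental: only /t̪/ (voiceless); no voiced partner.
So /t̪/ is the unpaired segment.

/t̪/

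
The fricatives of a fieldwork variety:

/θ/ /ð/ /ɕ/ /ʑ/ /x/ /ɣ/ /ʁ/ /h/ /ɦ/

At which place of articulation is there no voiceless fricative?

uvular

Voiceless: /θ/ (dental), /ɕ/ (alveolo-palatal), /x/ (velar), /h/ (glottal).
Voiced: /ð/ (dental), /ʑ/ (alveolo-palatal), /ɣ/ (velar), /ʁ/ (uvular), /ɦ/ (glottal).
Every place of articulation has a voiceless member except uvular, where /χ/ would be expected.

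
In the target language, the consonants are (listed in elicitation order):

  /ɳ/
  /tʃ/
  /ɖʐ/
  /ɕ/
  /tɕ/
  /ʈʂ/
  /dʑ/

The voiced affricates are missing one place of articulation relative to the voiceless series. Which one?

Voiceless: /tʃ/ (postalveolar), /ʈʂ/ (retroflex), /tɕ/ (alveolo-palatal).
Voiced: /ɖʐ/ (retroflex), /dʑ/ (alveolo-palatal).
Every place of articulation has a voiced member except postalveolar, where /dʒ/ would be expected.

postalveolar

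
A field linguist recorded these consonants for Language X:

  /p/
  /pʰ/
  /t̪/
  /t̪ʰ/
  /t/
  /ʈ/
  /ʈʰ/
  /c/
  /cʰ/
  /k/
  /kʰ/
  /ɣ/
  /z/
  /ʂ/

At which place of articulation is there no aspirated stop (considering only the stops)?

bilabial: plain /p/, aspirated /pʰ/.
dental: plain /t̪/, aspirated /t̪ʰ/.
alveolar: plain /t/, aspirated —.
retroflex: plain /ʈ/, aspirated /ʈʰ/.
palatal: plain /c/, aspirated /cʰ/.
velar: plain /k/, aspirated /kʰ/.
Every place of articulation has an aspirated member except alveolar, where /tʰ/ would be expected.

alveolar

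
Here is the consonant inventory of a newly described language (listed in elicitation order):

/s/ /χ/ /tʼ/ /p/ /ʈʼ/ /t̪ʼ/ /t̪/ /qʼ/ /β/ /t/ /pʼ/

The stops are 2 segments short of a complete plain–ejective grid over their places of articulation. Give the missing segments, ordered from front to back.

Plain: /p/ (bilabial), /t̪/ (dental), /t/ (alveolar).
Ejective: /pʼ/ (bilabial), /t̪ʼ/ (dental), /tʼ/ (alveolar), /ʈʼ/ (retroflex), /qʼ/ (uvular).
Gaps, from front to back: retroflex lacks plain (/ʈ/); uvular lacks plain (/q/).

/ʈ/, /q/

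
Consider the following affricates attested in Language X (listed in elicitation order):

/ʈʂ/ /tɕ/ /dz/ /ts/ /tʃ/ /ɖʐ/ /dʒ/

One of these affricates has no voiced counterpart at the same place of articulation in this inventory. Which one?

/tɕ/

Alveolar: /ts/ ~ /dz/
Postalveolar: /tʃ/ ~ /dʒ/
Retroflex: /ʈʂ/ ~ /ɖʐ/
Alveolo-palatal: only /tɕ/ (voiceless); no voiced partner.
So /tɕ/ is the unpaired segment.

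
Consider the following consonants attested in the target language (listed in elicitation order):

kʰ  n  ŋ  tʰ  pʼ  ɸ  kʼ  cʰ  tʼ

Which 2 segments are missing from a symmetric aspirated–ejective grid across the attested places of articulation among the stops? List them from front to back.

bilabial: aspirated —, ejective /pʼ/.
alveolar: aspirated /tʰ/, ejective /tʼ/.
palatal: aspirated /cʰ/, ejective —.
velar: aspirated /kʰ/, ejective /kʼ/.
Gaps, from front to back: bilabial lacks aspirated (/pʰ/); palatal lacks ejective (/cʼ/).

/pʰ/, /cʼ/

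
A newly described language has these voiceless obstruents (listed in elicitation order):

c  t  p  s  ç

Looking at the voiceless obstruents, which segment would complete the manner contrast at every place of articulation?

/ɸ/

bilabial: stop /p/, fricative —.
alveolar: stop /t/, fricative /s/.
palatal: stop /c/, fricative /ç/.
The bilabial row has no fricative member, so the gap is the bilabial fricative /ɸ/.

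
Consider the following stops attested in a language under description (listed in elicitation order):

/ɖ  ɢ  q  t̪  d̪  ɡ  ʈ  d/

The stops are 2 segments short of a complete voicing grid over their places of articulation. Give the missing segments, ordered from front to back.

place of articulation  voiceless  voiced  
dental            t̪        d̪      
alveolar          —         d       
retroflex         ʈ         ɖ       
velar             —         ɡ       
uvular            q         ɢ       
Gaps, from front to back: alveolar lacks voiceless (/t/); velar lacks voiceless (/k/).

/t/, /k/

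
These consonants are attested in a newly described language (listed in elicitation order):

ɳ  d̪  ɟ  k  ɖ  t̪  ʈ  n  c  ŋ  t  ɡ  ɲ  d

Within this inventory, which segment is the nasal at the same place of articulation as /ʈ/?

/ɳ/

/ʈ/ is a voiceless retroflex stop.
The nasal at the same place is a retroflex nasal — in this inventory, /ɳ/.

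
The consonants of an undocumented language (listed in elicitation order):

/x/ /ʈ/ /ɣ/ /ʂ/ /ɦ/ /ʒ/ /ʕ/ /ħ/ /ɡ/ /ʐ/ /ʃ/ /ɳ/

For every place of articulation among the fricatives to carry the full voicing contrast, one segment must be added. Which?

/h/

postalveolar: voiceless /ʃ/, voiced /ʒ/.
retroflex: voiceless /ʂ/, voiced /ʐ/.
velar: voiceless /x/, voiced /ɣ/.
pharyngeal: voiceless /ħ/, voiced /ʕ/.
glottal: voiceless —, voiced /ɦ/.
The glottal row has no voiceless member, so the gap is the voiceless glottal fricative /h/.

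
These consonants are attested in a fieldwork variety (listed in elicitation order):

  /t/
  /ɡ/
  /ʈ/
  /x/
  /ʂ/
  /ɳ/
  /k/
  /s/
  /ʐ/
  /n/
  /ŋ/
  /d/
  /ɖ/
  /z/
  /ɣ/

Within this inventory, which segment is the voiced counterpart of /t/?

/t/ is a voiceless alveolar stop.
The voiced counterpart is a voiced alveolar stop — in this inventory, /d/.

/d/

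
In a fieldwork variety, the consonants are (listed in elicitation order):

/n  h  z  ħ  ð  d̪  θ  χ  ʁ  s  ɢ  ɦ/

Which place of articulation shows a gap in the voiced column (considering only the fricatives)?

pharyngeal

dental: voiceless /θ/, voiced /ð/.
alveolar: voiceless /s/, voiced /z/.
uvular: voiceless /χ/, voiced /ʁ/.
pharyngeal: voiceless /ħ/, voiced —.
glottal: voiceless /h/, voiced /ɦ/.
Every place of articulation has a voiced member except pharyngeal, where /ʕ/ would be expected.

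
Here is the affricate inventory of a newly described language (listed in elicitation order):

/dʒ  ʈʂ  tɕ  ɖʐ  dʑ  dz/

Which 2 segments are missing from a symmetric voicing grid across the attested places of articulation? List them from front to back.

place of articulation  voiceless  voiced  
alveolar          —         dz      
postalveolar      —         dʒ      
retroflex         ʈʂ        ɖʐ      
alveolo-palatal   tɕ        dʑ      
Gaps, from front to back: alveolar lacks voiceless (/ts/); postalveolar lacks voiceless (/tʃ/).

/ts/, /tʃ/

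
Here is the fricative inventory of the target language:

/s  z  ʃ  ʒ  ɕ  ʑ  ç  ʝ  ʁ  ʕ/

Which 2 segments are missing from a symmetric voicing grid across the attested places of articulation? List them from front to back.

place of articulation  voiceless  voiced  
alveolar          s         z       
postalveolar      ʃ         ʒ       
alveolo-palatal   ɕ         ʑ       
palatal           ç         ʝ       
uvular            —         ʁ       
pharyngeal        —         ʕ       
Gaps, from front to back: uvular lacks voiceless (/χ/); pharyngeal lacks voiceless (/ħ/).

/χ/, /ħ/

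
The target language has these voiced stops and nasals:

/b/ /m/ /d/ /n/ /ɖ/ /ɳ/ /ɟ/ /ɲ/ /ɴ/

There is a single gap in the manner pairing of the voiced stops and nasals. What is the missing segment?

place of articulation  oral stop  nasal   
bilabial          b         m       
alveolar          d         n       
retroflex         ɖ         ɳ       
palatal           ɟ         ɲ       
uvular            —         ɴ       
The uvular row has no oral stop member, so the gap is the uvular oral stop /ɢ/.

/ɢ/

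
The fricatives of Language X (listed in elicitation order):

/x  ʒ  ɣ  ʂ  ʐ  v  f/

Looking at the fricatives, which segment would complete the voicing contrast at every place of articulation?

place of articulation  voiceless  voiced  
labiodental       f         v       
postalveolar      —         ʒ       
retroflex         ʂ         ʐ       
velar             x         ɣ       
The postalveolar row has no voiceless member, so the gap is the voiceless postalveolar fricative /ʃ/.

/ʃ/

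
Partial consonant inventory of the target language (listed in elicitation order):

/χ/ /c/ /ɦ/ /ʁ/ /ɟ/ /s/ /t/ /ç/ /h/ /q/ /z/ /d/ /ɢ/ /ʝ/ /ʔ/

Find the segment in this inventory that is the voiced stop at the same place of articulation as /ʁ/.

/ɢ/

/ʁ/ is a voiced uvular fricative.
The voiced stop at the same place is a voiced uvular stop — in this inventory, /ɢ/.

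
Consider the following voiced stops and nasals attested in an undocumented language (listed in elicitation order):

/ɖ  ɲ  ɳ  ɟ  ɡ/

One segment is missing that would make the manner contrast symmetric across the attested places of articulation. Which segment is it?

/ŋ/

Oral stop: /ɖ/ (retroflex), /ɟ/ (palatal), /ɡ/ (velar).
Nasal: /ɳ/ (retroflex), /ɲ/ (palatal).
The velar row has no nasal member, so the gap is the velar nasal /ŋ/.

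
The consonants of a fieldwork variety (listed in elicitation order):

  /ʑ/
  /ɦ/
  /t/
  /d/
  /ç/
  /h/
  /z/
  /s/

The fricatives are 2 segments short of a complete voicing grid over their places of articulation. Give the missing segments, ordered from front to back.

place of articulation  voiceless  voiced  
alveolar          s         z       
alveolo-palatal   —         ʑ       
palatal           ç         —       
glottal           h         ɦ       
Gaps, from front to back: alveolo-palatal lacks voiceless (/ɕ/); palatal lacks voiced (/ʝ/).

/ɕ/, /ʝ/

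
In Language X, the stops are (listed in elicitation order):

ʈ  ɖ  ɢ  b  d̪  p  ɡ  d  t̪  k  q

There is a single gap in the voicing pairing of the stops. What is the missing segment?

place of articulation  voiceless  voiced  
bilabial          p         b       
dental            t̪        d̪      
alveolar          —         d       
retroflex         ʈ         ɖ       
velar             k         ɡ       
uvular            q         ɢ       
The alveolar row has no voiceless member, so the gap is the voiceless alveolar stop /t/.

/t/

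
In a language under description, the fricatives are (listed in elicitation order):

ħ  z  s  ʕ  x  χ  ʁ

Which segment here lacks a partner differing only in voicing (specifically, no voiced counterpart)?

Alveolar: /s/ ~ /z/
Uvular: /χ/ ~ /ʁ/
Pharyngeal: /ħ/ ~ /ʕ/
Velar: only /x/ (voiceless); no voiced partner.
So /x/ is the unpaired segment.

/x/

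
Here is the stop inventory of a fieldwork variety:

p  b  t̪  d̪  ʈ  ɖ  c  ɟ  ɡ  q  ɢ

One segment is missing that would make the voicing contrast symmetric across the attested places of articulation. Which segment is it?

/k/

bilabial: voiceless /p/, voiced /b/.
dental: voiceless /t̪/, voiced /d̪/.
retroflex: voiceless /ʈ/, voiced /ɖ/.
palatal: voiceless /c/, voiced /ɟ/.
velar: voiceless —, voiced /ɡ/.
uvular: voiceless /q/, voiced /ɢ/.
The velar row has no voiceless member, so the gap is the voiceless velar stop /k/.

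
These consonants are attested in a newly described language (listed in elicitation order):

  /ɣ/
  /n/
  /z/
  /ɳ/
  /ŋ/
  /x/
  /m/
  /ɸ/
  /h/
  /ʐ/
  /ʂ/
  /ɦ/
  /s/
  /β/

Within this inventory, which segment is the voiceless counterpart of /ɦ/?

/ɦ/ is a voiced glottal fricative.
The voiceless counterpart is a voiceless glottal fricative — in this inventory, /h/.

/h/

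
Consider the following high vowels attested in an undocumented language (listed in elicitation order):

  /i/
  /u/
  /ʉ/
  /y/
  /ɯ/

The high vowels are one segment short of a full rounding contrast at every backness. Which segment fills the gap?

front: unrounded /i/, rounded /y/.
central: unrounded —, rounded /ʉ/.
back: unrounded /ɯ/, rounded /u/.
The central row has no unrounded member, so the gap is the central unrounded vowel /ɨ/.

/ɨ/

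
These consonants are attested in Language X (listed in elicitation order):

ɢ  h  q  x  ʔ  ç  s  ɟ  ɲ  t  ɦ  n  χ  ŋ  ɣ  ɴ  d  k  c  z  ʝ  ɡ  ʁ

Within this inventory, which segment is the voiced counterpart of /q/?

/ɢ/

/q/ is a voiceless uvular stop.
The voiced counterpart is a voiced uvular stop — in this inventory, /ɢ/.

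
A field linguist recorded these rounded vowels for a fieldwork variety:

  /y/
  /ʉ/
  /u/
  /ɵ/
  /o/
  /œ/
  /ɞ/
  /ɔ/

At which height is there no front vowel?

high-mid

height            front     central   back    
high              y         ʉ         u       
high-mid          —         ɵ         o       
low-mid           œ         ɞ         ɔ       
Every height has a front member except high-mid, where /ø/ would be expected.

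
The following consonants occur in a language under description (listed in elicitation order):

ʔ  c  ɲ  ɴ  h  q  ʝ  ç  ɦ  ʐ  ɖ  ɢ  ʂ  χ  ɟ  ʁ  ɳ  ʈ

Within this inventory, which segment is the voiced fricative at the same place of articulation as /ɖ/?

/ɖ/ is a voiced retroflex stop.
The voiced fricative at the same place is a voiced retroflex fricative — in this inventory, /ʐ/.

/ʐ/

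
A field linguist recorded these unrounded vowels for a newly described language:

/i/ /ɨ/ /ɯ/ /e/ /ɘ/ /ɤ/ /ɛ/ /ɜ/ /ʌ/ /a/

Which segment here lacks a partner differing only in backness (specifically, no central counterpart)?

High: /i/ ~ /ɨ/ ~ /ɯ/
High-mid: /e/ ~ /ɘ/ ~ /ɤ/
Low-mid: /ɛ/ ~ /ɜ/ ~ /ʌ/
Low: only /a/ (front); no central partner.
So /a/ is the unpaired segment.

/a/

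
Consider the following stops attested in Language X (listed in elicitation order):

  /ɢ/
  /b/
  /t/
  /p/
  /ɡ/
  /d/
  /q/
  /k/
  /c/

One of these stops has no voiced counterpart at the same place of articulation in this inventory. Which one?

Bilabial: /p/ ~ /b/
Alveolar: /t/ ~ /d/
Velar: /k/ ~ /ɡ/
Uvular: /q/ ~ /ɢ/
Palatal: only /c/ (voiceless); no voiced partner.
So /c/ is the unpaired segment.

/c/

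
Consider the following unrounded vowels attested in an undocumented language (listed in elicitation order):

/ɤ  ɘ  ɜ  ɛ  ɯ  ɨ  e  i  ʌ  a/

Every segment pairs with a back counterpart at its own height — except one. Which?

/a/

High: /i/ ~ /ɨ/ ~ /ɯ/
High-mid: /e/ ~ /ɘ/ ~ /ɤ/
Low-mid: /ɛ/ ~ /ɜ/ ~ /ʌ/
Low: only /a/ (front); no back partner.
So /a/ is the unpaired segment.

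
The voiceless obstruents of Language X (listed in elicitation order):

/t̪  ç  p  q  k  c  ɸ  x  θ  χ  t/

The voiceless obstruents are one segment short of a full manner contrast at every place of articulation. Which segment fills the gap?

/s/

Stop: /p/ (bilabial), /t̪/ (dental), /t/ (alveolar), /c/ (palatal), /k/ (velar), /q/ (uvular).
Fricative: /ɸ/ (bilabial), /θ/ (dental), /ç/ (palatal), /x/ (velar), /χ/ (uvular).
The alveolar row has no fricative member, so the gap is the alveolar fricative /s/.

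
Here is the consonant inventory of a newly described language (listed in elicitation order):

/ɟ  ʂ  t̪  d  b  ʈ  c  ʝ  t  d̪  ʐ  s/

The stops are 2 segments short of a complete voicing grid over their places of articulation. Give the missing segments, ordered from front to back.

/p/, /ɖ/

place of articulation  voiceless  voiced  
bilabial          —         b       
dental            t̪        d̪      
alveolar          t         d       
retroflex         ʈ         —       
palatal           c         ɟ       
Gaps, from front to back: bilabial lacks voiceless (/p/); retroflex lacks voiced (/ɖ/).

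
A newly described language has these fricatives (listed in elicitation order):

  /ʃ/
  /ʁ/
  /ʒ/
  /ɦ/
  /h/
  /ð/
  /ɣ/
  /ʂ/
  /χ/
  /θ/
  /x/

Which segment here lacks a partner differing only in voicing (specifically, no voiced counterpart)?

/ʂ/

Dental: /θ/ ~ /ð/
Postalveolar: /ʃ/ ~ /ʒ/
Velar: /x/ ~ /ɣ/
Uvular: /χ/ ~ /ʁ/
Glottal: /h/ ~ /ɦ/
Retroflex: only /ʂ/ (voiceless); no voiced partner.
So /ʂ/ is the unpaired segment.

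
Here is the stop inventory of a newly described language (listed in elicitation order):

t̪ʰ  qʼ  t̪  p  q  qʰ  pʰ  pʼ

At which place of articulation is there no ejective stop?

dental

place of articulation  plain     aspirated  ejective
bilabial          p         pʰ        pʼ      
dental            t̪        t̪ʰ       —       
uvular            q         qʰ        qʼ      
Every place of articulation has an ejective member except dental, where /t̪ʼ/ would be expected.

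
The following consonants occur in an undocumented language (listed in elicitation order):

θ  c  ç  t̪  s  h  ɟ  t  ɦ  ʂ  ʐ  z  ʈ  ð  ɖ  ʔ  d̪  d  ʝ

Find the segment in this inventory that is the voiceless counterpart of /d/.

/d/ is a voiced alveolar stop.
The voiceless counterpart is a voiceless alveolar stop — in this inventory, /t/.

/t/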